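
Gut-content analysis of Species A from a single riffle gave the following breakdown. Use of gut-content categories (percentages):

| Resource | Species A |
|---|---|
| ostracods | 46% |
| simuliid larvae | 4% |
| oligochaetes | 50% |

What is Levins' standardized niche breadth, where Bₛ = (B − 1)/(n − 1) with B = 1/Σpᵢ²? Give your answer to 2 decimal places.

Convert percentages to proportions (divide by 100).
Σpᵢ² = 0.46² + 0.04² + 0.50² = 0.2116 + 0.0016 + 0.2500 = 0.4632
B = 1 / 0.4632 = 2.1589
Bₛ = (B − 1)/(n − 1) = (2.1589 − 1)/(3 − 1) = 1.1589/2 = 0.5795

0.58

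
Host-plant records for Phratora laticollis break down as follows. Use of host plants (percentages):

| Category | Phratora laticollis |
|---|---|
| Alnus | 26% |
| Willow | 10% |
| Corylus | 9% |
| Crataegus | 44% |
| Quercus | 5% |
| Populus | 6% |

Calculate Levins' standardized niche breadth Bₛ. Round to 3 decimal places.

Convert percentages to proportions (divide by 100).
Σpᵢ² = 0.26² + 0.10² + 0.09² + 0.44² + 0.05² + 0.06² = 0.0676 + 0.0100 + 0.0081 + 0.1936 + 0.0025 + 0.0036 = 0.2854
B = 1 / 0.2854 = 3.50385
Bₛ = (B − 1)/(n − 1) = (3.50385 − 1)/(6 − 1) = 2.50385/5 = 0.50077

0.501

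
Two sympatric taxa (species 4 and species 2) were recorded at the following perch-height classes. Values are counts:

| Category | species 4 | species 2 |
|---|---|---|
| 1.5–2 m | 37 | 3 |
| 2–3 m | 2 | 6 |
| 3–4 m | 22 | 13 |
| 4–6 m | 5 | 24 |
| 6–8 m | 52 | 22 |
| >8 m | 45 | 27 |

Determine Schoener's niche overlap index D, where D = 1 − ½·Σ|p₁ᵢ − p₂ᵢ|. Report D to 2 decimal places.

Proportions for species 4 (n=163): 37/163=0.2270, 2/163=0.0123, 22/163=0.1350, 5/163=0.0307, 52/163=0.3190, 45/163=0.2761
Proportions for species 2 (n=95): 3/95=0.0316, 6/95=0.0632, 13/95=0.1368, 24/95=0.2526, 22/95=0.2316, 27/95=0.2842
Σ|p₁ᵢ − p₂ᵢ| = 0.1954 + 0.0509 + 0.0018 + 0.2219 + 0.0874 + 0.0081 = 0.5655
D = 1 − ½ × 0.5655 = 1 − 0.28275 = 0.71725

0.72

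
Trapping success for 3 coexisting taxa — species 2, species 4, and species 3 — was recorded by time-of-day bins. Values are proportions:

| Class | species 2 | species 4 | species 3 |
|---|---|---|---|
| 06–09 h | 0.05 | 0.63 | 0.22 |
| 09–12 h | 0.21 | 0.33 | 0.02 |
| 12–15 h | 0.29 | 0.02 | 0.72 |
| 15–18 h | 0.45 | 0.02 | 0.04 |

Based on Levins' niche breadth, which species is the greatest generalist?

species 2

Σp_2ᵢ² = 0.05² + 0.21² + 0.29² + 0.45² = 0.0025 + 0.0441 + 0.0841 + 0.2025 = 0.3332
B_2 = 1 / 0.3332 = 3.0012
Σp_4ᵢ² = 0.63² + 0.33² + 0.02² + 0.02² = 0.3969 + 0.1089 + 0.0004 + 0.0004 = 0.5066
B_4 = 1 / 0.5066 = 1.9739
Σp_3ᵢ² = 0.22² + 0.02² + 0.72² + 0.04² = 0.0484 + 0.0004 + 0.5184 + 0.0016 = 0.5688
B_3 = 1 / 0.5688 = 1.7581
Highest B → broadest niche (most generalist): species 2 (B = 3.00).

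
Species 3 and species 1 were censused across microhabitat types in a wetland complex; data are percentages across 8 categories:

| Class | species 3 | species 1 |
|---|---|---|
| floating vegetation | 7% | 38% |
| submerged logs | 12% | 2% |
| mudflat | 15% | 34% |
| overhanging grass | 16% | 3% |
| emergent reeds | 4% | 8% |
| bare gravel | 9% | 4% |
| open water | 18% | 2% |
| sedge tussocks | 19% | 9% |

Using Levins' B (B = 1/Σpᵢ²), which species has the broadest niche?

Convert percentages to proportions (divide by 100).
Σp_3ᵢ² = 0.07² + 0.12² + 0.15² + 0.16² + 0.04² + 0.09² + 0.18² + 0.19² = 0.0049 + 0.0144 + 0.0225 + 0.0256 + 0.0016 + 0.0081 + 0.0324 + 0.0361 = 0.1456
B_3 = 1 / 0.1456 = 6.8681
Σp_1ᵢ² = 0.38² + 0.02² + 0.34² + 0.03² + 0.08² + 0.04² + 0.02² + 0.09² = 0.1444 + 0.0004 + 0.1156 + 0.0009 + 0.0064 + 0.0016 + 0.0004 + 0.0081 = 0.2778
B_1 = 1 / 0.2778 = 3.5997
Highest B → broadest niche (most generalist): species 3 (B = 6.87).

species 3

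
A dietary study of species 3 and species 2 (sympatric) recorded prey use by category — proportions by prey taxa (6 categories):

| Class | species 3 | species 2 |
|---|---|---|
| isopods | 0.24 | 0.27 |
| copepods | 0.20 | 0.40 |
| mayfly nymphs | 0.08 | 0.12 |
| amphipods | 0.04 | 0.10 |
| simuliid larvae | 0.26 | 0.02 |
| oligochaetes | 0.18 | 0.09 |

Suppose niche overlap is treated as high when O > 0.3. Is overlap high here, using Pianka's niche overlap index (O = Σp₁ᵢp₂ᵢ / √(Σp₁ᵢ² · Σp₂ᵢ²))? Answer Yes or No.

Yes

Σ p₁ᵢp₂ᵢ = 0.0648 + 0.0800 + 0.0096 + 0.0040 + 0.0052 + 0.0162 = 0.1798
Σp_1ᵢ² = 0.24² + 0.20² + 0.08² + 0.04² + 0.26² + 0.18² = 0.0576 + 0.0400 + 0.0064 + 0.0016 + 0.0676 + 0.0324 = 0.2056
Σp_2ᵢ² = 0.27² + 0.40² + 0.12² + 0.10² + 0.02² + 0.09² = 0.0729 + 0.1600 + 0.0144 + 0.0100 + 0.0004 + 0.0081 = 0.2658
O = 0.1798 / √(0.2056 × 0.2658) = 0.1798 / 0.23377 = 0.7691
O = 0.7691 > 0.3 → Yes.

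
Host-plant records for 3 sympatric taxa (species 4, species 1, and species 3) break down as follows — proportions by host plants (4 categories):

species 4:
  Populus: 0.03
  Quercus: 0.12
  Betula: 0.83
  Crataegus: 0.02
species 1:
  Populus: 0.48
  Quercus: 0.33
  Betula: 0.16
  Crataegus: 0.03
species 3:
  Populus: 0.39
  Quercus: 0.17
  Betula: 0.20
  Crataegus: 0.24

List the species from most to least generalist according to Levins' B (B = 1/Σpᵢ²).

Σp_4ᵢ² = 0.03² + 0.12² + 0.83² + 0.02² = 0.0009 + 0.0144 + 0.6889 + 0.0004 = 0.7046
B_4 = 1 / 0.7046 = 1.4192
Σp_1ᵢ² = 0.48² + 0.33² + 0.16² + 0.03² = 0.2304 + 0.1089 + 0.0256 + 0.0009 = 0.3658
B_1 = 1 / 0.3658 = 2.7337
Σp_3ᵢ² = 0.39² + 0.17² + 0.20² + 0.24² = 0.1521 + 0.0289 + 0.0400 + 0.0576 = 0.2786
B_3 = 1 / 0.2786 = 3.5894
Ranking by B (broadest → narrowest): species 3 (3.59) > species 1 (2.73) > species 4 (1.42)

species 3 > species 1 > species 4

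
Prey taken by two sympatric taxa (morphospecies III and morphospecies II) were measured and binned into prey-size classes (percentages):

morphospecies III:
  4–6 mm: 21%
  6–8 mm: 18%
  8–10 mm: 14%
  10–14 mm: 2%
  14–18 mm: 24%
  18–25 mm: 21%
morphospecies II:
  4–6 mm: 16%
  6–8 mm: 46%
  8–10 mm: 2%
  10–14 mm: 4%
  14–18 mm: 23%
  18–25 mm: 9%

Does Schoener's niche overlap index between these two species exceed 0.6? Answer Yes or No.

Yes

Convert percentages to proportions (divide by 100).
Σ|p₁ᵢ − p₂ᵢ| = 0.05 + 0.28 + 0.12 + 0.02 + 0.01 + 0.12 = 0.60
D = 1 − ½ × 0.60 = 1 − 0.300 = 0.7000
D = 0.7000 > 0.6 → Yes.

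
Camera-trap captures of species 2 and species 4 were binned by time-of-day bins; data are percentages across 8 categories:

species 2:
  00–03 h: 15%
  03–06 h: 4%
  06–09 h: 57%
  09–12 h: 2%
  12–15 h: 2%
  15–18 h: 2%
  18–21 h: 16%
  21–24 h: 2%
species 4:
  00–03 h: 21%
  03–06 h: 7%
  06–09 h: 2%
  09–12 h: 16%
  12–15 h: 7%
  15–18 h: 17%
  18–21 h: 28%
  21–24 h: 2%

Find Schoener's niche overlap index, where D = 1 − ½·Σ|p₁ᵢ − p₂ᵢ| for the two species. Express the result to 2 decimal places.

Convert percentages to proportions (divide by 100).
Σ|p₁ᵢ − p₂ᵢ| = 0.06 + 0.03 + 0.55 + 0.14 + 0.05 + 0.15 + 0.12 + 0.00 = 1.10
D = 1 − ½ × 1.10 = 1 − 0.550 = 0.4500

0.45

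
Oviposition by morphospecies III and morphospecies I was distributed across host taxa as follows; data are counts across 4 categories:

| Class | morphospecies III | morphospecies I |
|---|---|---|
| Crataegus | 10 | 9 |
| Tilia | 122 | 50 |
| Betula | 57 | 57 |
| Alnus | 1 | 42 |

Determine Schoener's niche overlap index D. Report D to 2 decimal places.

0.67

Proportions for morphospecies III (n=190): 10/190=0.0526, 122/190=0.6421, 57/190=0.3000, 1/190=0.0053
Proportions for morphospecies I (n=158): 9/158=0.0570, 50/158=0.3165, 57/158=0.3608, 42/158=0.2658
Σ|p₁ᵢ − p₂ᵢ| = 0.0044 + 0.3256 + 0.0608 + 0.2605 = 0.6513
D = 1 − ½ × 0.6513 = 1 − 0.32565 = 0.67435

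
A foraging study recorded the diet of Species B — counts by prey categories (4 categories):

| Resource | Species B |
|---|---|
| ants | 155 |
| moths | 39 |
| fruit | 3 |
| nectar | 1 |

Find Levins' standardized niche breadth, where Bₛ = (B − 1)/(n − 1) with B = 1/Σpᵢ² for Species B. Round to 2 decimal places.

0.18

Proportions for Species B (n=198): 155/198=0.7828, 39/198=0.1970, 3/198=0.0152, 1/198=0.0051
Σpᵢ² = 0.7828² + 0.1970² + 0.0152² + 0.0051² = 0.612776 + 0.038809 + 0.000231 + 0.000026 = 0.651842
B = 1 / 0.651842 = 1.5341
Bₛ = (B − 1)/(n − 1) = (1.5341 − 1)/(4 − 1) = 0.5341/3 = 0.1780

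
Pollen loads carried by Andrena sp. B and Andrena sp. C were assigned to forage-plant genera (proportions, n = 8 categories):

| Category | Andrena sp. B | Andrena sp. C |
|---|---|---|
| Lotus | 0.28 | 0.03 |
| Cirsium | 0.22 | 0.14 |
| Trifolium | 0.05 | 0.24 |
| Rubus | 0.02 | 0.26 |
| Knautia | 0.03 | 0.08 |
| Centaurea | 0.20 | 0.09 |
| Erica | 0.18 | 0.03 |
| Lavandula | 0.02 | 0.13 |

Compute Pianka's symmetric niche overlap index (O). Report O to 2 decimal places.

0.45

Σ p₁ᵢp₂ᵢ = 0.0084 + 0.0308 + 0.0120 + 0.0052 + 0.0024 + 0.0180 + 0.0054 + 0.0026 = 0.0848
Σp_1ᵢ² = 0.28² + 0.22² + 0.05² + 0.02² + 0.03² + 0.20² + 0.18² + 0.02² = 0.0784 + 0.0484 + 0.0025 + 0.0004 + 0.0009 + 0.0400 + 0.0324 + 0.0004 = 0.2034
Σp_2ᵢ² = 0.03² + 0.14² + 0.24² + 0.26² + 0.08² + 0.09² + 0.03² + 0.13² = 0.0009 + 0.0196 + 0.0576 + 0.0676 + 0.0064 + 0.0081 + 0.0009 + 0.0169 = 0.1780
O = 0.0848 / √(0.2034 × 0.1780) = 0.0848 / 0.19028 = 0.4457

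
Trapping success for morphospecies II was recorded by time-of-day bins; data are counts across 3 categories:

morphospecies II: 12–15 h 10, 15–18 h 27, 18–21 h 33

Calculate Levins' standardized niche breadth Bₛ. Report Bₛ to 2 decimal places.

0.78

Proportions for morphospecies II (n=70): 10/70=0.1429, 27/70=0.3857, 33/70=0.4714
Σpᵢ² = 0.1429² + 0.3857² + 0.4714² = 0.020420 + 0.148764 + 0.222218 = 0.391402
B = 1 / 0.391402 = 2.5549
Bₛ = (B − 1)/(n − 1) = (2.5549 − 1)/(3 − 1) = 1.5549/2 = 0.7775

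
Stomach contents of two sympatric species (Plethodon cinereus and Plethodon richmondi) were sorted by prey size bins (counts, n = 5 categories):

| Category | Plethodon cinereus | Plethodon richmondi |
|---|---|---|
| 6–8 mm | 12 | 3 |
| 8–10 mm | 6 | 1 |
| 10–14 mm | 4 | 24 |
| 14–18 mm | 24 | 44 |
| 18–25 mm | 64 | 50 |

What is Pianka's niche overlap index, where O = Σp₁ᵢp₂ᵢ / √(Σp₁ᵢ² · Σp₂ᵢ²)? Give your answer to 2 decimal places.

0.89

Proportions for Plethodon cinereus (n=110): 12/110=0.1091, 6/110=0.0545, 4/110=0.0364, 24/110=0.2182, 64/110=0.5818
Proportions for Plethodon richmondi (n=122): 3/122=0.0246, 1/122=0.0082, 24/122=0.1967, 44/122=0.3607, 50/122=0.4098
Σ p₁ᵢp₂ᵢ = 0.002684 + 0.000447 + 0.007160 + 0.078705 + 0.238422 = 0.327418
Σp_1ᵢ² = 0.1091² + 0.0545² + 0.0364² + 0.2182² + 0.5818² = 0.011903 + 0.002970 + 0.001325 + 0.047611 + 0.338491 = 0.402300
Σp_2ᵢ² = 0.0246² + 0.0082² + 0.1967² + 0.3607² + 0.4098² = 0.000605 + 0.000067 + 0.038691 + 0.130104 + 0.167936 = 0.337403
O = 0.327418 / √(0.402300 × 0.337403) = 0.327418 / 0.3684253 = 0.8887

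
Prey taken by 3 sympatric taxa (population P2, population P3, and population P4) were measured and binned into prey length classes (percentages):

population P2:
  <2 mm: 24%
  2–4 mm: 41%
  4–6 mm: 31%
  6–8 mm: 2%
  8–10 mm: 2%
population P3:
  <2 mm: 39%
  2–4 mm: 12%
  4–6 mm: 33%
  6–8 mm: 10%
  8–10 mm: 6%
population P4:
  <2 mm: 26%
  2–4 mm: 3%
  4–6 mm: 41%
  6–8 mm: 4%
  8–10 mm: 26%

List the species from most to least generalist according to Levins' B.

population P3 > population P4 > population P2

Convert percentages to proportions (divide by 100).
Σp_P2ᵢ² = 0.24² + 0.41² + 0.31² + 0.02² + 0.02² = 0.0576 + 0.1681 + 0.0961 + 0.0004 + 0.0004 = 0.3226
B_P2 = 1 / 0.3226 = 3.0998
Σp_P3ᵢ² = 0.39² + 0.12² + 0.33² + 0.10² + 0.06² = 0.1521 + 0.0144 + 0.1089 + 0.0100 + 0.0036 = 0.2890
B_P3 = 1 / 0.2890 = 3.4602
Σp_P4ᵢ² = 0.26² + 0.03² + 0.41² + 0.04² + 0.26² = 0.0676 + 0.0009 + 0.1681 + 0.0016 + 0.0676 = 0.3058
B_P4 = 1 / 0.3058 = 3.2701
Ranking by B (broadest → narrowest): population P3 (3.46) > population P4 (3.27) > population P2 (3.10)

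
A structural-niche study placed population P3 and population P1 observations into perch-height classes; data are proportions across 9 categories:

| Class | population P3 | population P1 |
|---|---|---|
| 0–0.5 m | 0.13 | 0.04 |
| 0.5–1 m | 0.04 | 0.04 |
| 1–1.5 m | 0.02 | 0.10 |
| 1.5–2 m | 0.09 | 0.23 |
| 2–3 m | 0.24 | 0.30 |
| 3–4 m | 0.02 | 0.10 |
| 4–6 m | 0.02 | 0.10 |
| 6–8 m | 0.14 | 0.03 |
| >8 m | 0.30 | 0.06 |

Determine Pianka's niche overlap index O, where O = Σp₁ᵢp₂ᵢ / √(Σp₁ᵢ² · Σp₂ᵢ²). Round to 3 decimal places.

Σ p₁ᵢp₂ᵢ = 0.0052 + 0.0016 + 0.0020 + 0.0207 + 0.0720 + 0.0020 + 0.0020 + 0.0042 + 0.0180 = 0.1277
Σp_1ᵢ² = 0.13² + 0.04² + 0.02² + 0.09² + 0.24² + 0.02² + 0.02² + 0.14² + 0.30² = 0.0169 + 0.0016 + 0.0004 + 0.0081 + 0.0576 + 0.0004 + 0.0004 + 0.0196 + 0.0900 = 0.1950
Σp_2ᵢ² = 0.04² + 0.04² + 0.10² + 0.23² + 0.30² + 0.10² + 0.10² + 0.03² + 0.06² = 0.0016 + 0.0016 + 0.0100 + 0.0529 + 0.0900 + 0.0100 + 0.0100 + 0.0009 + 0.0036 = 0.1806
O = 0.1277 / √(0.1950 × 0.1806) = 0.1277 / 0.187662 = 0.68048

0.680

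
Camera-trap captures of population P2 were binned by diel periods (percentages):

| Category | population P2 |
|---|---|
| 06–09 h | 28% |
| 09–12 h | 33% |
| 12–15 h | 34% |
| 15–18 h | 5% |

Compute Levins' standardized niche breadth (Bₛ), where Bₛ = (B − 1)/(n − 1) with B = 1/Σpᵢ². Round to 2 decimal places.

0.76

Convert percentages to proportions (divide by 100).
Σpᵢ² = 0.28² + 0.33² + 0.34² + 0.05² = 0.0784 + 0.1089 + 0.1156 + 0.0025 = 0.3054
B = 1 / 0.3054 = 3.2744
Bₛ = (B − 1)/(n − 1) = (3.2744 − 1)/(4 − 1) = 2.2744/3 = 0.7581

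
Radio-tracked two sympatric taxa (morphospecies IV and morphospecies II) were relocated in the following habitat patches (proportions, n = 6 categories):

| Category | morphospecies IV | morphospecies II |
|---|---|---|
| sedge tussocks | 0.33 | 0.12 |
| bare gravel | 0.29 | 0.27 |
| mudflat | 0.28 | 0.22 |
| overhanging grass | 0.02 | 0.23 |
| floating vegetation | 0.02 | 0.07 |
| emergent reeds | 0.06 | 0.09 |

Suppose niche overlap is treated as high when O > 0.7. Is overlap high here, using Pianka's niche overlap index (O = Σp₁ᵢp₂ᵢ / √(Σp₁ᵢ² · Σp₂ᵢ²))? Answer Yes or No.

Σ p₁ᵢp₂ᵢ = 0.0396 + 0.0783 + 0.0616 + 0.0046 + 0.0014 + 0.0054 = 0.1909
Σp_1ᵢ² = 0.33² + 0.29² + 0.28² + 0.02² + 0.02² + 0.06² = 0.1089 + 0.0841 + 0.0784 + 0.0004 + 0.0004 + 0.0036 = 0.2758
Σp_2ᵢ² = 0.12² + 0.27² + 0.22² + 0.23² + 0.07² + 0.09² = 0.0144 + 0.0729 + 0.0484 + 0.0529 + 0.0049 + 0.0081 = 0.2016
O = 0.1909 / √(0.2758 × 0.2016) = 0.1909 / 0.23580 = 0.8096
O = 0.8096 > 0.7 → Yes.

Yes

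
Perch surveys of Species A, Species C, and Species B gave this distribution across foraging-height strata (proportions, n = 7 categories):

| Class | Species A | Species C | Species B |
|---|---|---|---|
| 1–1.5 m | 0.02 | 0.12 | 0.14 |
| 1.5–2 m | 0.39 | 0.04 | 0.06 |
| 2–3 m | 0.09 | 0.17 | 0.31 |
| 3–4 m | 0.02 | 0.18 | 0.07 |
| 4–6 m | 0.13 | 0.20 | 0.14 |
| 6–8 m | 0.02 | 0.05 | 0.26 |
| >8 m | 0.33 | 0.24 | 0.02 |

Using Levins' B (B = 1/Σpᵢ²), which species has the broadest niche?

Σp_Aᵢ² = 0.02² + 0.39² + 0.09² + 0.02² + 0.13² + 0.02² + 0.33² = 0.0004 + 0.1521 + 0.0081 + 0.0004 + 0.0169 + 0.0004 + 0.1089 = 0.2872
B_A = 1 / 0.2872 = 3.4819
Σp_Cᵢ² = 0.12² + 0.04² + 0.17² + 0.18² + 0.20² + 0.05² + 0.24² = 0.0144 + 0.0016 + 0.0289 + 0.0324 + 0.0400 + 0.0025 + 0.0576 = 0.1774
B_C = 1 / 0.1774 = 5.6370
Σp_Bᵢ² = 0.14² + 0.06² + 0.31² + 0.07² + 0.14² + 0.26² + 0.02² = 0.0196 + 0.0036 + 0.0961 + 0.0049 + 0.0196 + 0.0676 + 0.0004 = 0.2118
B_B = 1 / 0.2118 = 4.7214
Highest B → broadest niche (most generalist): Species C (B = 5.64).

Species C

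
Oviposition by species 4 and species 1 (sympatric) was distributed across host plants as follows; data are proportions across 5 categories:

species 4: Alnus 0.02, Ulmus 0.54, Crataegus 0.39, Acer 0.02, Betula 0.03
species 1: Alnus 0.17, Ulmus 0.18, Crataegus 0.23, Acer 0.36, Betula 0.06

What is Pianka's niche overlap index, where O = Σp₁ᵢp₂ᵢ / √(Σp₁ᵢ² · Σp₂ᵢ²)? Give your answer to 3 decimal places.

0.600

Σ p₁ᵢp₂ᵢ = 0.0034 + 0.0972 + 0.0897 + 0.0072 + 0.0018 = 0.1993
Σp_1ᵢ² = 0.02² + 0.54² + 0.39² + 0.02² + 0.03² = 0.0004 + 0.2916 + 0.1521 + 0.0004 + 0.0009 = 0.4454
Σp_2ᵢ² = 0.17² + 0.18² + 0.23² + 0.36² + 0.06² = 0.0289 + 0.0324 + 0.0529 + 0.1296 + 0.0036 = 0.2474
O = 0.1993 / √(0.4454 × 0.2474) = 0.1993 / 0.331952 = 0.60039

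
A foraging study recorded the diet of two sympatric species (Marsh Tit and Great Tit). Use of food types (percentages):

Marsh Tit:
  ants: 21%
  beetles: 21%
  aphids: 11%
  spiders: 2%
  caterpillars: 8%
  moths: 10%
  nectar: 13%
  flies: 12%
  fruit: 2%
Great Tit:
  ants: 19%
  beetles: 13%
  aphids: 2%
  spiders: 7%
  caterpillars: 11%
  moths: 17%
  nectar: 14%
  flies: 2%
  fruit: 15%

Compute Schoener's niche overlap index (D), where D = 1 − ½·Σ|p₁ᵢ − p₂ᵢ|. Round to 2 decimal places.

0.71

Convert percentages to proportions (divide by 100).
Σ|p₁ᵢ − p₂ᵢ| = 0.02 + 0.08 + 0.09 + 0.05 + 0.03 + 0.07 + 0.01 + 0.10 + 0.13 = 0.58
D = 1 − ½ × 0.58 = 1 − 0.290 = 0.7100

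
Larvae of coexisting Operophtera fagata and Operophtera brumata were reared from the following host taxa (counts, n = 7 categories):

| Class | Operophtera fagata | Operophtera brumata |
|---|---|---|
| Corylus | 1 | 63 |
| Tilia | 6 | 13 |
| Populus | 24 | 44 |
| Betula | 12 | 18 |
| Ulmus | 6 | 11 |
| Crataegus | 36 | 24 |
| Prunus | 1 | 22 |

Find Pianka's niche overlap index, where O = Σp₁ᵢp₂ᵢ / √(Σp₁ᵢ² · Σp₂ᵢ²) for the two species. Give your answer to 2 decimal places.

0.59

Proportions for Operophtera fagata (n=86): 1/86=0.0116, 6/86=0.0698, 24/86=0.2791, 12/86=0.1395, 6/86=0.0698, 36/86=0.4186, 1/86=0.0116
Proportions for Operophtera brumata (n=195): 63/195=0.3231, 13/195=0.0667, 44/195=0.2256, 18/195=0.0923, 11/195=0.0564, 24/195=0.1231, 22/195=0.1128
Σ p₁ᵢp₂ᵢ = 0.003748 + 0.004656 + 0.062965 + 0.012876 + 0.003937 + 0.051530 + 0.001308 = 0.141020
Σp_1ᵢ² = 0.0116² + 0.0698² + 0.2791² + 0.1395² + 0.0698² + 0.4186² + 0.0116² = 0.000135 + 0.004872 + 0.077897 + 0.019460 + 0.004872 + 0.175226 + 0.000135 = 0.282597
Σp_2ᵢ² = 0.3231² + 0.0667² + 0.2256² + 0.0923² + 0.0564² + 0.1231² + 0.1128² = 0.104394 + 0.004449 + 0.050895 + 0.008519 + 0.003181 + 0.015154 + 0.012724 = 0.199316
O = 0.141020 / √(0.282597 × 0.199316) = 0.141020 / 0.2373312 = 0.5942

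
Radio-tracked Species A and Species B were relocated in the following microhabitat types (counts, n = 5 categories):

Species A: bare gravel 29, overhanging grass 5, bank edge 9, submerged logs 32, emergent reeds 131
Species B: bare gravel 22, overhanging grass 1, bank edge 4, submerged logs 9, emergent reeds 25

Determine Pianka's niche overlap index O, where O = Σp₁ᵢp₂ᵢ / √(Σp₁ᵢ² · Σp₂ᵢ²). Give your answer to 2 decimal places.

Proportions for Species A (n=206): 29/206=0.1408, 5/206=0.0243, 9/206=0.0437, 32/206=0.1553, 131/206=0.6359
Proportions for Species B (n=61): 22/61=0.3607, 1/61=0.0164, 4/61=0.0656, 9/61=0.1475, 25/61=0.4098
Σ p₁ᵢp₂ᵢ = 0.050787 + 0.000399 + 0.002867 + 0.022907 + 0.260592 = 0.337552
Σp_1ᵢ² = 0.1408² + 0.0243² + 0.0437² + 0.1553² + 0.6359² = 0.019825 + 0.000590 + 0.001910 + 0.024118 + 0.404369 = 0.450812
Σp_2ᵢ² = 0.3607² + 0.0164² + 0.0656² + 0.1475² + 0.4098² = 0.130104 + 0.000269 + 0.004303 + 0.021756 + 0.167936 = 0.324368
O = 0.337552 / √(0.450812 × 0.324368) = 0.337552 / 0.3823990 = 0.8827

0.88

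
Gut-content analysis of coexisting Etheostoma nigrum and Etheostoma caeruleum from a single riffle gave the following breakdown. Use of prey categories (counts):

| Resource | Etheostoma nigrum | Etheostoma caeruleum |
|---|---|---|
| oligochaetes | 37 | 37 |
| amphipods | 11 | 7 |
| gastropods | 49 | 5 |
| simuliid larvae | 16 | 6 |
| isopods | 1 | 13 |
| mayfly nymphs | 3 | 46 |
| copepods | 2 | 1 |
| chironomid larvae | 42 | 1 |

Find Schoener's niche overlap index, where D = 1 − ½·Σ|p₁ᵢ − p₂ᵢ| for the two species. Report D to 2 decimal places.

0.43

Proportions for Etheostoma nigrum (n=161): 37/161=0.2298, 11/161=0.0683, 49/161=0.3043, 16/161=0.0994, 1/161=0.0062, 3/161=0.0186, 2/161=0.0124, 42/161=0.2609
Proportions for Etheostoma caeruleum (n=116): 37/116=0.3190, 7/116=0.0603, 5/116=0.0431, 6/116=0.0517, 13/116=0.1121, 46/116=0.3966, 1/116=0.0086, 1/116=0.0086
Σ|p₁ᵢ − p₂ᵢ| = 0.0892 + 0.0080 + 0.2612 + 0.0477 + 0.1059 + 0.3780 + 0.0038 + 0.2523 = 1.1461
D = 1 − ½ × 1.1461 = 1 − 0.57305 = 0.42695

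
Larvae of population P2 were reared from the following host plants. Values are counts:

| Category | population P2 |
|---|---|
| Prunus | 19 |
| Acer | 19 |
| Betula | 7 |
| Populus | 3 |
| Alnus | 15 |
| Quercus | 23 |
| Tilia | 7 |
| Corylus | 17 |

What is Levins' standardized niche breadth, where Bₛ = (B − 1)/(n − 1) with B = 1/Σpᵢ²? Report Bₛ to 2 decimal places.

Proportions for population P2 (n=110): 19/110=0.1727, 19/110=0.1727, 7/110=0.0636, 3/110=0.0273, 15/110=0.1364, 23/110=0.2091, 7/110=0.0636, 17/110=0.1545
Σpᵢ² = 0.1727² + 0.1727² + 0.0636² + 0.0273² + 0.1364² + 0.2091² + 0.0636² + 0.1545² = 0.029825 + 0.029825 + 0.004045 + 0.000745 + 0.018605 + 0.043723 + 0.004045 + 0.023870 = 0.154683
B = 1 / 0.154683 = 6.4648
Bₛ = (B − 1)/(n − 1) = (6.4648 − 1)/(8 − 1) = 5.4648/7 = 0.7807

0.78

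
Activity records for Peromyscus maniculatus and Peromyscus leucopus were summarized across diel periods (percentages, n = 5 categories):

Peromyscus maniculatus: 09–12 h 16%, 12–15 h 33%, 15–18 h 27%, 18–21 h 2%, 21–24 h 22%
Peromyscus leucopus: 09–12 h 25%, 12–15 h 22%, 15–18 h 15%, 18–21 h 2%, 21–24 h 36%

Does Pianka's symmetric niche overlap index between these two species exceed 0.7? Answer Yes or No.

Yes

Convert percentages to proportions (divide by 100).
Σ p₁ᵢp₂ᵢ = 0.0400 + 0.0726 + 0.0405 + 0.0004 + 0.0792 = 0.2327
Σp_1ᵢ² = 0.16² + 0.33² + 0.27² + 0.02² + 0.22² = 0.0256 + 0.1089 + 0.0729 + 0.0004 + 0.0484 = 0.2562
Σp_2ᵢ² = 0.25² + 0.22² + 0.15² + 0.02² + 0.36² = 0.0625 + 0.0484 + 0.0225 + 0.0004 + 0.1296 = 0.2634
O = 0.2327 / √(0.2562 × 0.2634) = 0.2327 / 0.25978 = 0.8958
O = 0.8958 > 0.7 → Yes.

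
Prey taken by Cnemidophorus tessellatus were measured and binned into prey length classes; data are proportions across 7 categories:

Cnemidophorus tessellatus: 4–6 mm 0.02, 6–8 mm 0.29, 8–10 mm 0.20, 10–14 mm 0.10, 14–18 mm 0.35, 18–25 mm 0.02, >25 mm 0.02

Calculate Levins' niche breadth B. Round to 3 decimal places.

Σpᵢ² = 0.02² + 0.29² + 0.20² + 0.10² + 0.35² + 0.02² + 0.02² = 0.0004 + 0.0841 + 0.0400 + 0.0100 + 0.1225 + 0.0004 + 0.0004 = 0.2578
B = 1 / 0.2578 = 3.87898

3.879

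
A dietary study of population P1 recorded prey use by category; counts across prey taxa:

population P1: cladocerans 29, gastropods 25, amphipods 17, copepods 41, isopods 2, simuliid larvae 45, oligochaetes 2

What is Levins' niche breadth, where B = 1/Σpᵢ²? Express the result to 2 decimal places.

Proportions for population P1 (n=161): 29/161=0.1801, 25/161=0.1553, 17/161=0.1056, 41/161=0.2547, 2/161=0.0124, 45/161=0.2795, 2/161=0.0124
Σpᵢ² = 0.1801² + 0.1553² + 0.1056² + 0.2547² + 0.0124² + 0.2795² + 0.0124² = 0.032436 + 0.024118 + 0.011151 + 0.064872 + 0.000154 + 0.078120 + 0.000154 = 0.211005
B = 1 / 0.211005 = 4.7392

4.74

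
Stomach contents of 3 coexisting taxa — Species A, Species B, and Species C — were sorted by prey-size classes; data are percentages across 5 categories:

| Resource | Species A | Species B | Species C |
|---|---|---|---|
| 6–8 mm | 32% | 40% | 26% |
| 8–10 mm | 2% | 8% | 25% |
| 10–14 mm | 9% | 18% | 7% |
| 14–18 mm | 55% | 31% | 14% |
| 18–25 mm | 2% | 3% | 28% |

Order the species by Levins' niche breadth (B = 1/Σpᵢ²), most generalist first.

Species C > Species B > Species A

Convert percentages to proportions (divide by 100).
Σp_Aᵢ² = 0.32² + 0.02² + 0.09² + 0.55² + 0.02² = 0.1024 + 0.0004 + 0.0081 + 0.3025 + 0.0004 = 0.4138
B_A = 1 / 0.4138 = 2.4166
Σp_Bᵢ² = 0.40² + 0.08² + 0.18² + 0.31² + 0.03² = 0.1600 + 0.0064 + 0.0324 + 0.0961 + 0.0009 = 0.2958
B_B = 1 / 0.2958 = 3.3807
Σp_Cᵢ² = 0.26² + 0.25² + 0.07² + 0.14² + 0.28² = 0.0676 + 0.0625 + 0.0049 + 0.0196 + 0.0784 = 0.2330
B_C = 1 / 0.2330 = 4.2918
Ranking by B (broadest → narrowest): Species C (4.29) > Species B (3.38) > Species A (2.42)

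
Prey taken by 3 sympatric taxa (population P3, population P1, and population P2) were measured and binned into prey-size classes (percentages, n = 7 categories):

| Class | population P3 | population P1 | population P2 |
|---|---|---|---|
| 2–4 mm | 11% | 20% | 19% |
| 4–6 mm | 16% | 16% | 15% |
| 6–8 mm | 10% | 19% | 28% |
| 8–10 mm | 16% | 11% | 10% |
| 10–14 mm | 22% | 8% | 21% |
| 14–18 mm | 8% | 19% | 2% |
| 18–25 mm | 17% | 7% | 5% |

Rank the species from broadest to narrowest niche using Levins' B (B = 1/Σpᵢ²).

Convert percentages to proportions (divide by 100).
Σp_P3ᵢ² = 0.11² + 0.16² + 0.10² + 0.16² + 0.22² + 0.08² + 0.17² = 0.0121 + 0.0256 + 0.0100 + 0.0256 + 0.0484 + 0.0064 + 0.0289 = 0.1570
B_P3 = 1 / 0.1570 = 6.3694
Σp_P1ᵢ² = 0.20² + 0.16² + 0.19² + 0.11² + 0.08² + 0.19² + 0.07² = 0.0400 + 0.0256 + 0.0361 + 0.0121 + 0.0064 + 0.0361 + 0.0049 = 0.1612
B_P1 = 1 / 0.1612 = 6.2035
Σp_P2ᵢ² = 0.19² + 0.15² + 0.28² + 0.10² + 0.21² + 0.02² + 0.05² = 0.0361 + 0.0225 + 0.0784 + 0.0100 + 0.0441 + 0.0004 + 0.0025 = 0.1940
B_P2 = 1 / 0.1940 = 5.1546
Ranking by B (broadest → narrowest): population P3 (6.37) > population P1 (6.20) > population P2 (5.15)

population P3 > population P1 > population P2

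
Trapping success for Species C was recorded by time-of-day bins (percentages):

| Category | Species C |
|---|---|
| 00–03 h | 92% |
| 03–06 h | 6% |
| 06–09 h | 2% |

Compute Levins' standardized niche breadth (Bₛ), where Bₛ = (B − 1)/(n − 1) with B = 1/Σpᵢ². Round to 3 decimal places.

Convert percentages to proportions (divide by 100).
Σpᵢ² = 0.92² + 0.06² + 0.02² = 0.8464 + 0.0036 + 0.0004 = 0.8504
B = 1 / 0.8504 = 1.17592
Bₛ = (B − 1)/(n − 1) = (1.17592 − 1)/(3 − 1) = 0.17592/2 = 0.08796

0.088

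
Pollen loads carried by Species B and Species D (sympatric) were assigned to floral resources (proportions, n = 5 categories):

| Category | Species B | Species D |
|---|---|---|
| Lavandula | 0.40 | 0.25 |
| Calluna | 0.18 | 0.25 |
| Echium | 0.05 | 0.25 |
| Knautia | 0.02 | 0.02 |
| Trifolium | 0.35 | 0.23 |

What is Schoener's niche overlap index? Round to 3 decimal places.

Σ|p₁ᵢ − p₂ᵢ| = 0.15 + 0.07 + 0.20 + 0.00 + 0.12 = 0.54
D = 1 − ½ × 0.54 = 1 − 0.270 = 0.73000

0.730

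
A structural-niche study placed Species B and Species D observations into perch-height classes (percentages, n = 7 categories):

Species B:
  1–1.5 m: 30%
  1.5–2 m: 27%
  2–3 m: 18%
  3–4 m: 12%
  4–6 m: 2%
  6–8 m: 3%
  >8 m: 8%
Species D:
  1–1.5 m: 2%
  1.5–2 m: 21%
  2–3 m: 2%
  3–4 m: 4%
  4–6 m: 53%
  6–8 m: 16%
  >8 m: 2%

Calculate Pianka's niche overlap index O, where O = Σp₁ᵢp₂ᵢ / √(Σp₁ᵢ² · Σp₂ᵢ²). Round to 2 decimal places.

0.32

Convert percentages to proportions (divide by 100).
Σ p₁ᵢp₂ᵢ = 0.0060 + 0.0567 + 0.0036 + 0.0048 + 0.0106 + 0.0048 + 0.0016 = 0.0881
Σp_1ᵢ² = 0.30² + 0.27² + 0.18² + 0.12² + 0.02² + 0.03² + 0.08² = 0.0900 + 0.0729 + 0.0324 + 0.0144 + 0.0004 + 0.0009 + 0.0064 = 0.2174
Σp_2ᵢ² = 0.02² + 0.21² + 0.02² + 0.04² + 0.53² + 0.16² + 0.02² = 0.0004 + 0.0441 + 0.0004 + 0.0016 + 0.2809 + 0.0256 + 0.0004 = 0.3534
O = 0.0881 / √(0.2174 × 0.3534) = 0.0881 / 0.27718 = 0.3178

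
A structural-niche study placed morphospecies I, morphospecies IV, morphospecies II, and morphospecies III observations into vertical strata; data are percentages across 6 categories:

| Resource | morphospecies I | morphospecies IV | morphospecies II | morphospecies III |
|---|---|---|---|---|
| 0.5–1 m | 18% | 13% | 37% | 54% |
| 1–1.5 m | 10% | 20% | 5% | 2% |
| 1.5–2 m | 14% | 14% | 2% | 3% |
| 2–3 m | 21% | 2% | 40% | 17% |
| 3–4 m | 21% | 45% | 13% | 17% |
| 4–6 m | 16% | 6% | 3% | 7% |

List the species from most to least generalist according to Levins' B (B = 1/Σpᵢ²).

Convert percentages to proportions (divide by 100).
Σp_Iᵢ² = 0.18² + 0.10² + 0.14² + 0.21² + 0.21² + 0.16² = 0.0324 + 0.0100 + 0.0196 + 0.0441 + 0.0441 + 0.0256 = 0.1758
B_I = 1 / 0.1758 = 5.6883
Σp_IVᵢ² = 0.13² + 0.20² + 0.14² + 0.02² + 0.45² + 0.06² = 0.0169 + 0.0400 + 0.0196 + 0.0004 + 0.2025 + 0.0036 = 0.2830
B_IV = 1 / 0.2830 = 3.5336
Σp_IIᵢ² = 0.37² + 0.05² + 0.02² + 0.40² + 0.13² + 0.03² = 0.1369 + 0.0025 + 0.0004 + 0.1600 + 0.0169 + 0.0009 = 0.3176
B_II = 1 / 0.3176 = 3.1486
Σp_IIIᵢ² = 0.54² + 0.02² + 0.03² + 0.17² + 0.17² + 0.07² = 0.2916 + 0.0004 + 0.0009 + 0.0289 + 0.0289 + 0.0049 = 0.3556
B_III = 1 / 0.3556 = 2.8121
Ranking by B (broadest → narrowest): morphospecies I (5.69) > morphospecies IV (3.53) > morphospecies II (3.15) > morphospecies III (2.81)

morphospecies I > morphospecies IV > morphospecies II > morphospecies III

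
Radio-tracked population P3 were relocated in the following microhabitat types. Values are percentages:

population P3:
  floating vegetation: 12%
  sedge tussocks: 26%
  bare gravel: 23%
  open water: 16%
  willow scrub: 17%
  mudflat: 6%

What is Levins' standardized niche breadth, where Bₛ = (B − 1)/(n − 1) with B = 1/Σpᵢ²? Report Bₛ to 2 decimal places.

0.84

Convert percentages to proportions (divide by 100).
Σpᵢ² = 0.12² + 0.26² + 0.23² + 0.16² + 0.17² + 0.06² = 0.0144 + 0.0676 + 0.0529 + 0.0256 + 0.0289 + 0.0036 = 0.1930
B = 1 / 0.1930 = 5.1813
Bₛ = (B − 1)/(n − 1) = (5.1813 − 1)/(6 − 1) = 4.1813/5 = 0.8363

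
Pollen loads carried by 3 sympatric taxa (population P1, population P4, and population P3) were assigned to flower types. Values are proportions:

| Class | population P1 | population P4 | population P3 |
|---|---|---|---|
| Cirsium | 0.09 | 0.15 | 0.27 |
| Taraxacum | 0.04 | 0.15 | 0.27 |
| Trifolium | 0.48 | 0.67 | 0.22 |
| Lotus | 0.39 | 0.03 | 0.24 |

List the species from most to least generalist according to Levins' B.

population P3 > population P1 > population P4

Σp_P1ᵢ² = 0.09² + 0.04² + 0.48² + 0.39² = 0.0081 + 0.0016 + 0.2304 + 0.1521 = 0.3922
B_P1 = 1 / 0.3922 = 2.5497
Σp_P4ᵢ² = 0.15² + 0.15² + 0.67² + 0.03² = 0.0225 + 0.0225 + 0.4489 + 0.0009 = 0.4948
B_P4 = 1 / 0.4948 = 2.0210
Σp_P3ᵢ² = 0.27² + 0.27² + 0.22² + 0.24² = 0.0729 + 0.0729 + 0.0484 + 0.0576 = 0.2518
B_P3 = 1 / 0.2518 = 3.9714
Ranking by B (broadest → narrowest): population P3 (3.97) > population P1 (2.55) > population P4 (2.02)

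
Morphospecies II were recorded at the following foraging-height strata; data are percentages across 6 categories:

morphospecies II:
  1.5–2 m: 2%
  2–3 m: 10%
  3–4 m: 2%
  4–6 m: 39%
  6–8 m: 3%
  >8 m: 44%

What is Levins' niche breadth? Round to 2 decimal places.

2.80

Convert percentages to proportions (divide by 100).
Σpᵢ² = 0.02² + 0.10² + 0.02² + 0.39² + 0.03² + 0.44² = 0.0004 + 0.0100 + 0.0004 + 0.1521 + 0.0009 + 0.1936 = 0.3574
B = 1 / 0.3574 = 2.7980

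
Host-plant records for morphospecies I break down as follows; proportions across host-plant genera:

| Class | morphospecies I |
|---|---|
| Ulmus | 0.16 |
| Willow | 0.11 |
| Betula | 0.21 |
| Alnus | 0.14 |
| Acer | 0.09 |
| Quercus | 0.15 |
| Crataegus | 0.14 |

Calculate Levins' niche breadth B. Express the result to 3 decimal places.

6.596

Σpᵢ² = 0.16² + 0.11² + 0.21² + 0.14² + 0.09² + 0.15² + 0.14² = 0.0256 + 0.0121 + 0.0441 + 0.0196 + 0.0081 + 0.0225 + 0.0196 = 0.1516
B = 1 / 0.1516 = 6.59631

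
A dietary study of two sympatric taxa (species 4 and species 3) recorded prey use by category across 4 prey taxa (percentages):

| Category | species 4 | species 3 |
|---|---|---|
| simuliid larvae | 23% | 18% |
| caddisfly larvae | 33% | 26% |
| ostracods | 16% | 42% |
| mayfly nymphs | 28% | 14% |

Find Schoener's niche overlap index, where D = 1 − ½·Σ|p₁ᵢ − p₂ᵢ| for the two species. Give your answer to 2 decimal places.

0.74

Convert percentages to proportions (divide by 100).
Σ|p₁ᵢ − p₂ᵢ| = 0.05 + 0.07 + 0.26 + 0.14 = 0.52
D = 1 − ½ × 0.52 = 1 − 0.260 = 0.7400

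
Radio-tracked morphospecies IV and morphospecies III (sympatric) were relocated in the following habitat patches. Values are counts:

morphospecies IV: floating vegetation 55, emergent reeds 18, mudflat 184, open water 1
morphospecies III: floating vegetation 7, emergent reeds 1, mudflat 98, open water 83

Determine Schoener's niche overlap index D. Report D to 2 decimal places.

0.56

Proportions for morphospecies IV (n=258): 55/258=0.2132, 18/258=0.0698, 184/258=0.7132, 1/258=0.0039
Proportions for morphospecies III (n=189): 7/189=0.0370, 1/189=0.0053, 98/189=0.5185, 83/189=0.4392
Σ|p₁ᵢ − p₂ᵢ| = 0.1762 + 0.0645 + 0.1947 + 0.4353 = 0.8707
D = 1 − ½ × 0.8707 = 1 − 0.43535 = 0.56465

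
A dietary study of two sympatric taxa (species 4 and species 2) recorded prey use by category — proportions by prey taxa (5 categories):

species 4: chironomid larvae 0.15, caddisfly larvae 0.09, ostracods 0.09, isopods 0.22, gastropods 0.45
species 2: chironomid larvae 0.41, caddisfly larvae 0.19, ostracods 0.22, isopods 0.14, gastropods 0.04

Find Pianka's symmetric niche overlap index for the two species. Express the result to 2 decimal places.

Σ p₁ᵢp₂ᵢ = 0.0615 + 0.0171 + 0.0198 + 0.0308 + 0.0180 = 0.1472
Σp_1ᵢ² = 0.15² + 0.09² + 0.09² + 0.22² + 0.45² = 0.0225 + 0.0081 + 0.0081 + 0.0484 + 0.2025 = 0.2896
Σp_2ᵢ² = 0.41² + 0.19² + 0.22² + 0.14² + 0.04² = 0.1681 + 0.0361 + 0.0484 + 0.0196 + 0.0016 = 0.2738
O = 0.1472 / √(0.2896 × 0.2738) = 0.1472 / 0.28159 = 0.5227

0.52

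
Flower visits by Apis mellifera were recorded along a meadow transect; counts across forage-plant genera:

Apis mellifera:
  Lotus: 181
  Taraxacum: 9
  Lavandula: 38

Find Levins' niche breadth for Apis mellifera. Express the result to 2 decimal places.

Proportions for Apis mellifera (n=228): 181/228=0.7939, 9/228=0.0395, 38/228=0.1667
Σpᵢ² = 0.7939² + 0.0395² + 0.1667² = 0.630277 + 0.001560 + 0.027789 = 0.659626
B = 1 / 0.659626 = 1.5160

1.52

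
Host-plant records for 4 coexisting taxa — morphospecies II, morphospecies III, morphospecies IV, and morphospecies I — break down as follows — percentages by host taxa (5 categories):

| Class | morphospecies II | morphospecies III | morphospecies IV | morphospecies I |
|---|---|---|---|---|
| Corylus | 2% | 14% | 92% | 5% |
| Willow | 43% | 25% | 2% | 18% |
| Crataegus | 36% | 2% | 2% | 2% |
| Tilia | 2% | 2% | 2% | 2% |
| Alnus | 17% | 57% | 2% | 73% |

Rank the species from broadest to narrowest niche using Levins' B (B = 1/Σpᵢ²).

Convert percentages to proportions (divide by 100).
Σp_IIᵢ² = 0.02² + 0.43² + 0.36² + 0.02² + 0.17² = 0.0004 + 0.1849 + 0.1296 + 0.0004 + 0.0289 = 0.3442
B_II = 1 / 0.3442 = 2.9053
Σp_IIIᵢ² = 0.14² + 0.25² + 0.02² + 0.02² + 0.57² = 0.0196 + 0.0625 + 0.0004 + 0.0004 + 0.3249 = 0.4078
B_III = 1 / 0.4078 = 2.4522
Σp_IVᵢ² = 0.92² + 0.02² + 0.02² + 0.02² + 0.02² = 0.8464 + 0.0004 + 0.0004 + 0.0004 + 0.0004 = 0.8480
B_IV = 1 / 0.8480 = 1.1792
Σp_Iᵢ² = 0.05² + 0.18² + 0.02² + 0.02² + 0.73² = 0.0025 + 0.0324 + 0.0004 + 0.0004 + 0.5329 = 0.5686
B_I = 1 / 0.5686 = 1.7587
Ranking by B (broadest → narrowest): morphospecies II (2.91) > morphospecies III (2.45) > morphospecies I (1.76) > morphospecies IV (1.18)

morphospecies II > morphospecies III > morphospecies I > morphospecies IV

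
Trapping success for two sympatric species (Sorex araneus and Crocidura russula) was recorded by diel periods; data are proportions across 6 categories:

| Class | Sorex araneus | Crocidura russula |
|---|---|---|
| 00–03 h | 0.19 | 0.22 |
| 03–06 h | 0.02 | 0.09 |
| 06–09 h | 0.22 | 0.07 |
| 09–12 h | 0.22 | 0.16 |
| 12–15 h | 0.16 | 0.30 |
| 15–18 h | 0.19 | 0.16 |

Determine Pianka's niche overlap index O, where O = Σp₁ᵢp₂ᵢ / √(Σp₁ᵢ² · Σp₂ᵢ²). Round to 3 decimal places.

Σ p₁ᵢp₂ᵢ = 0.0418 + 0.0018 + 0.0154 + 0.0352 + 0.0480 + 0.0304 = 0.1726
Σp_1ᵢ² = 0.19² + 0.02² + 0.22² + 0.22² + 0.16² + 0.19² = 0.0361 + 0.0004 + 0.0484 + 0.0484 + 0.0256 + 0.0361 = 0.1950
Σp_2ᵢ² = 0.22² + 0.09² + 0.07² + 0.16² + 0.30² + 0.16² = 0.0484 + 0.0081 + 0.0049 + 0.0256 + 0.0900 + 0.0256 = 0.2026
O = 0.1726 / √(0.1950 × 0.2026) = 0.1726 / 0.198764 = 0.86837

0.868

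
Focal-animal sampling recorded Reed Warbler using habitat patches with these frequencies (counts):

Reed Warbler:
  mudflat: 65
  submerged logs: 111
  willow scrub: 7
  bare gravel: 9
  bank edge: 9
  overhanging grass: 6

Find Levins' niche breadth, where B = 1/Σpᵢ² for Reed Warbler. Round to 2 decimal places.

2.55

Proportions for Reed Warbler (n=207): 65/207=0.3140, 111/207=0.5362, 7/207=0.0338, 9/207=0.0435, 9/207=0.0435, 6/207=0.0290
Σpᵢ² = 0.3140² + 0.5362² + 0.0338² + 0.0435² + 0.0435² + 0.0290² = 0.098596 + 0.287510 + 0.001142 + 0.001892 + 0.001892 + 0.000841 = 0.391873
B = 1 / 0.391873 = 2.5518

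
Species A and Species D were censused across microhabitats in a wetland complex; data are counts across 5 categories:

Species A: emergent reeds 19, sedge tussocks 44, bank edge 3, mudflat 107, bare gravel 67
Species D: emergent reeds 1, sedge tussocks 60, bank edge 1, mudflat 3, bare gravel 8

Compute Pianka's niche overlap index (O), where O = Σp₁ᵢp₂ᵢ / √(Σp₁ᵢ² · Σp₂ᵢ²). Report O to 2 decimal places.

Proportions for Species A (n=240): 19/240=0.0792, 44/240=0.1833, 3/240=0.0125, 107/240=0.4458, 67/240=0.2792
Proportions for Species D (n=73): 1/73=0.0137, 60/73=0.8219, 1/73=0.0137, 3/73=0.0411, 8/73=0.1096
Σ p₁ᵢp₂ᵢ = 0.001085 + 0.150654 + 0.000171 + 0.018322 + 0.030600 = 0.200832
Σp_1ᵢ² = 0.0792² + 0.1833² + 0.0125² + 0.4458² + 0.2792² = 0.006273 + 0.033599 + 0.000156 + 0.198738 + 0.077953 = 0.316719
Σp_2ᵢ² = 0.0137² + 0.8219² + 0.0137² + 0.0411² + 0.1096² = 0.000188 + 0.675520 + 0.000188 + 0.001689 + 0.012012 = 0.689597
O = 0.200832 / √(0.316719 × 0.689597) = 0.200832 / 0.4673419 = 0.4297

0.43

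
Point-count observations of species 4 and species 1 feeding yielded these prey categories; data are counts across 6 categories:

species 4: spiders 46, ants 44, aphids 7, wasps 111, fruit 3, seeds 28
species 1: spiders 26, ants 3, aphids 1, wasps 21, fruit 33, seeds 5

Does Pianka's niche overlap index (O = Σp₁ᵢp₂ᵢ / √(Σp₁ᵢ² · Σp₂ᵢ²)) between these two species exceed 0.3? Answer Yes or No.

Yes

Proportions for species 4 (n=239): 46/239=0.1925, 44/239=0.1841, 7/239=0.0293, 111/239=0.4644, 3/239=0.0126, 28/239=0.1172
Proportions for species 1 (n=89): 26/89=0.2921, 3/89=0.0337, 1/89=0.0112, 21/89=0.2360, 33/89=0.3708, 5/89=0.0562
Σ p₁ᵢp₂ᵢ = 0.056229 + 0.006204 + 0.000328 + 0.109598 + 0.004672 + 0.006587 = 0.183618
Σp_1ᵢ² = 0.1925² + 0.1841² + 0.0293² + 0.4644² + 0.0126² + 0.1172² = 0.037056 + 0.033893 + 0.000858 + 0.215667 + 0.000159 + 0.013736 = 0.301369
Σp_2ᵢ² = 0.2921² + 0.0337² + 0.0112² + 0.2360² + 0.3708² + 0.0562² = 0.085322 + 0.001136 + 0.000125 + 0.055696 + 0.137493 + 0.003158 = 0.282930
O = 0.183618 / √(0.301369 × 0.282930) = 0.183618 / 0.2920040 = 0.6288
O = 0.6288 > 0.3 → Yes.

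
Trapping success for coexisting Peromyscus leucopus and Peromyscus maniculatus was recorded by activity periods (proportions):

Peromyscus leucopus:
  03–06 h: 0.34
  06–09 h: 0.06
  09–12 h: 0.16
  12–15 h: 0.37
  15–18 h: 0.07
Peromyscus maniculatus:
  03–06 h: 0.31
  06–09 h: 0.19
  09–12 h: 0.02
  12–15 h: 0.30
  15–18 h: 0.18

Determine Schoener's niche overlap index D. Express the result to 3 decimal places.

0.760

Σ|p₁ᵢ − p₂ᵢ| = 0.03 + 0.13 + 0.14 + 0.07 + 0.11 = 0.48
D = 1 − ½ × 0.48 = 1 − 0.240 = 0.76000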